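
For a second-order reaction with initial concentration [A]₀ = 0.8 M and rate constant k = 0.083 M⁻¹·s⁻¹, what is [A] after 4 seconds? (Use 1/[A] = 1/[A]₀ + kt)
0.6321 M

1/[A] = 1/[A]₀ + k·t = 1/0.8 + (0.083)·(4) = 1.2500 + 0.3320 = 1.5820
[A] = 1/1.5820 = 0.6321 M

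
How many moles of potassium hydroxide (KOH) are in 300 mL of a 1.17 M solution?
Moles = Molarity × Volume (L)
Moles = 1.17 M × 0.3 L = 0.351 mol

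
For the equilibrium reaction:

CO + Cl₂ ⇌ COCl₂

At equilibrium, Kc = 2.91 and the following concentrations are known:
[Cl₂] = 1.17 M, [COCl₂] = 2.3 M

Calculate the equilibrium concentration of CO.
[CO] = 0.6755 M

Kc = ([COCl₂]) / ([CO] × [Cl₂]) = 2.91
[CO]^1 = (product terms)/(Kc · other reactant terms) = 2.3 / (2.91 · 1.17) = 0.67554
[CO] = 0.6755 M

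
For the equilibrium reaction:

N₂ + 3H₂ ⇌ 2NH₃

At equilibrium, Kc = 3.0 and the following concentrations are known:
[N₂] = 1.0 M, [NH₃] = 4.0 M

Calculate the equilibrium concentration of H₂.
[H₂] = 1.7472 M

Kc = ([NH₃]^2) / ([N₂] × [H₂]^3) = 3.0
[H₂]^3 = (product terms)/(Kc · other reactant terms) = 16 / (3.0 · 1) = 5.3333
[H₂] = (5.3333)^(1/3) = 1.7472 M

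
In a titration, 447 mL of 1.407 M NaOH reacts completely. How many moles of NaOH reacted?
Moles = Molarity × Volume (L)
Moles = 1.407 M × 0.447 L = 0.6289 mol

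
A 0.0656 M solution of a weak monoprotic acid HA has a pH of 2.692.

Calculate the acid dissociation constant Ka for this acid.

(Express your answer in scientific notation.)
K_a = 6.50e-05

[H⁺] = 10^(−pH) = 10^(−2.692) = 2.032e-03 M. For HA ⇌ H⁺ + A⁻, Ka = x²/(C − x) = (2.032e-03)²/(0.0656 − 2.032e-03) = 6.50e-05.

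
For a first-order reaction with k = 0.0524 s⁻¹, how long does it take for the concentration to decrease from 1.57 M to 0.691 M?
15.66 s

From ln[A] = ln[A]₀ - k·t: t = ln([A]₀/[A])/k = ln(1.57/0.691)/0.0524 = ln(2.2721)/0.0524 = 0.8207/0.0524 = 15.66 s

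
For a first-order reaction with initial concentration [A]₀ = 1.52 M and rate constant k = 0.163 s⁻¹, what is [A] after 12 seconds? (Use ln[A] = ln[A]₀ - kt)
0.2150 M

ln[A] = ln[A]₀ - k·t = ln(1.52) - (0.163)·(12) = 0.4187 - 1.9560 = -1.5373
[A] = e^(-1.5373) = 0.2150 M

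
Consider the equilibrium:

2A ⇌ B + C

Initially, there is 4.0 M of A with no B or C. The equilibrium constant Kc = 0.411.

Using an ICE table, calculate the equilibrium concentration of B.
[B] = 1.124 M

ICE: [A] = 4.0 − 2x, [B] = [C] = x.
Kc = x²/(4.0 − 2x)² = 0.411 ⇒ √Kc = x/(4.0 − 2x).
x = √0.411·4.0/(1 + 2√0.411) = 0.64109·4.0/2.2822 = 1.1236.
[B] = x = 1.124 M.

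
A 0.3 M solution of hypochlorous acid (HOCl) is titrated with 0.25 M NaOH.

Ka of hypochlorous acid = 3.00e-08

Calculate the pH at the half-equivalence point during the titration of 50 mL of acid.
pH = pKa = 7.52

At the half-equivalence point, [HA] = [A⁻], so by Henderson–Hasselbalch pH = pKa + log(1) = pKa.
pKa = −log(3.00e-08) = 7.52.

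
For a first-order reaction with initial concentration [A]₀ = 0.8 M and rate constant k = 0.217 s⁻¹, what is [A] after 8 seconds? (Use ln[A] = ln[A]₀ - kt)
0.1410 M

ln[A] = ln[A]₀ - k·t = ln(0.8) - (0.217)·(8) = -0.2231 - 1.7360 = -1.9591
[A] = e^(-1.9591) = 0.1410 M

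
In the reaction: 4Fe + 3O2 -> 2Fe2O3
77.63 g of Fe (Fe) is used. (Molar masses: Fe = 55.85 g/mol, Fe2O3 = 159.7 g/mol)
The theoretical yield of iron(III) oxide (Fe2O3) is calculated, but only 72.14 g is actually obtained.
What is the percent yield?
Moles of Fe = 77.63 g ÷ 55.85 g/mol = 1.38997 mol
Mole ratio: 2 mol Fe2O3 / 4 mol Fe
Moles of Fe2O3 = 1.38997 × (2/4) = 0.694987 mol
Theoretical yield = 0.694987 mol × 159.7 g/mol = 110.99 g
Actual yield = 72.14 g
Percent yield = (72.14 / 110.99) × 100% = 65.0%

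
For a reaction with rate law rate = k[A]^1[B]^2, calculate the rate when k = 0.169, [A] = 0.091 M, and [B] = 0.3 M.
0.001384 M/s

rate = k·[A]^1·[B]^2 = 0.169·(0.091)^1·(0.3)^2 = 0.169·0.091·0.09 = 0.001384 M/s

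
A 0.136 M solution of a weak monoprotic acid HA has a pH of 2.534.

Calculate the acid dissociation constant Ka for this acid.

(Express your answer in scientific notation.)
K_a = 6.43e-05

[H⁺] = 10^(−pH) = 10^(−2.534) = 2.924e-03 M. For HA ⇌ H⁺ + A⁻, Ka = x²/(C − x) = (2.924e-03)²/(0.136 − 2.924e-03) = 6.43e-05.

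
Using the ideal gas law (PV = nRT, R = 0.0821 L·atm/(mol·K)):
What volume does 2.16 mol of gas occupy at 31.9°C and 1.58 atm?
T = 31.9°C + 273.15 = 305.05 K
V = nRT/P = (2.16 × 0.0821 × 305.05) / 1.58
V = 34.24 L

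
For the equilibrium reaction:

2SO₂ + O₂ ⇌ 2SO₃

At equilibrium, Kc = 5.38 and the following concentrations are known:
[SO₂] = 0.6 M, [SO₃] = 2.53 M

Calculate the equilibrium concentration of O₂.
[O₂] = 3.3049 M

Kc = ([SO₃]^2) / ([SO₂]^2 × [O₂]) = 5.38
[O₂]^1 = (product terms)/(Kc · other reactant terms) = 6.4009 / (5.38 · 0.36) = 3.3049
[O₂] = 3.3049 M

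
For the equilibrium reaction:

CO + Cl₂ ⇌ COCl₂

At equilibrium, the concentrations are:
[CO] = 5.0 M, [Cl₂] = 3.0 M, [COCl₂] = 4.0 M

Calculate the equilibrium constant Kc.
K_c = 0.2667

Kc = ([COCl₂]) / ([CO] × [Cl₂])
   = ((4.0)) / ((5.0)·(3.0))
   = 4 / 15 = 0.2667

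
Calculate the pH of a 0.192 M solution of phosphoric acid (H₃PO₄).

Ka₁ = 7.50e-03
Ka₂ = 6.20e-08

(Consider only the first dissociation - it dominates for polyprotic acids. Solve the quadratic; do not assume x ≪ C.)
pH = 1.46

x² + Ka₁·x − Ka₁·C = 0 with Ka₁ = 7.50e-03, C = 0.192.
x = (−Ka₁ + √(Ka₁² + 4·Ka₁·C))/2 = 3.4382e-02 M, so pH = 1.46.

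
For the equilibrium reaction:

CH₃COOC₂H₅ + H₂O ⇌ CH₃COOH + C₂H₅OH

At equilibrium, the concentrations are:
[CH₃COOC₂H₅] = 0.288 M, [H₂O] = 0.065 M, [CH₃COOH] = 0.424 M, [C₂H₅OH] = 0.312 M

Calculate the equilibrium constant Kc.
K_c = 7.0667

Kc = ([CH₃COOH] × [C₂H₅OH]) / ([CH₃COOC₂H₅] × [H₂O])
   = ((0.424)·(0.312)) / ((0.288)·(0.065))
   = 0.13229 / 0.01872 = 7.0667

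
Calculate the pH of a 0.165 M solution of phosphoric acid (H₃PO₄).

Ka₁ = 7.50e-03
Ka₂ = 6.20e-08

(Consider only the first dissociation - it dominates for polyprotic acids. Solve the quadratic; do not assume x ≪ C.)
pH = 1.50

x² + Ka₁·x − Ka₁·C = 0 with Ka₁ = 7.50e-03, C = 0.165.
x = (−Ka₁ + √(Ka₁² + 4·Ka₁·C))/2 = 3.1627e-02 M, so pH = 1.50.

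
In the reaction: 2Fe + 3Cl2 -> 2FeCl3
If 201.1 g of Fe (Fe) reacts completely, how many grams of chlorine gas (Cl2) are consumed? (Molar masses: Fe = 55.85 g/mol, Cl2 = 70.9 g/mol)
Moles of Fe = 201.1 g ÷ 55.85 g/mol = 3.60072 mol
Mole ratio: 3 mol Cl2 / 2 mol Fe
Moles of Cl2 = 3.60072 × (3/2) = 5.40107 mol
Mass of Cl2 = 5.40107 mol × 70.9 g/mol = 382.9 g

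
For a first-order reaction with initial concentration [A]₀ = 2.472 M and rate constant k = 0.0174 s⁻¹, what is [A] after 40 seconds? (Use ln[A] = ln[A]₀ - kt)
1.2325 M

ln[A] = ln[A]₀ - k·t = ln(2.472) - (0.0174)·(40) = 0.9050 - 0.6960 = 0.2090
[A] = e^(0.2090) = 1.2325 M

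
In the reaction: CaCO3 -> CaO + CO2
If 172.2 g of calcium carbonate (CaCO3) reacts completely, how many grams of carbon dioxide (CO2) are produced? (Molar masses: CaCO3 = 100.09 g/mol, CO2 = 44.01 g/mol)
Moles of CaCO3 = 172.2 g ÷ 100.09 g/mol = 1.72045 mol
Mole ratio: 1 mol CO2 / 1 mol CaCO3
Moles of CO2 = 1.72045 × (1/1) = 1.72045 mol
Mass of CO2 = 1.72045 mol × 44.01 g/mol = 75.72 g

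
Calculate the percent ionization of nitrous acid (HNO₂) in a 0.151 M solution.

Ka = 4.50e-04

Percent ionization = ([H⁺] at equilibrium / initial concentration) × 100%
Percent ionization = 5.31%

Let x = [H⁺]. Ka = x²/(C - x) ⇒ x² + (4.50e-04)x - (4.50e-04)(0.151) = 0. x = 8.0212e-03. Percent = (8.0212e-03/0.151) × 100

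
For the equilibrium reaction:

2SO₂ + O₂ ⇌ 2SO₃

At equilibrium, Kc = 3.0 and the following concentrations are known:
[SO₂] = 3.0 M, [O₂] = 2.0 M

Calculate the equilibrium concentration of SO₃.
[SO₃] = 7.3485 M

Kc = ([SO₃]^2) / ([SO₂]^2 × [O₂]) = 3.0
[SO₃]^2 = Kc · (reactant terms)/(other product terms) = 3.0 · 18 / 1 = 54
[SO₃] = (54)^(1/2) = 7.3485 M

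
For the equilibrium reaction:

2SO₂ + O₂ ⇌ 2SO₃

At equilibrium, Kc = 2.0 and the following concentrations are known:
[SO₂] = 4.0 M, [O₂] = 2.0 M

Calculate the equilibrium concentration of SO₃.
[SO₃] = 8.0000 M

Kc = ([SO₃]^2) / ([SO₂]^2 × [O₂]) = 2.0
[SO₃]^2 = Kc · (reactant terms)/(other product terms) = 2.0 · 32 / 1 = 64
[SO₃] = (64)^(1/2) = 8.0000 M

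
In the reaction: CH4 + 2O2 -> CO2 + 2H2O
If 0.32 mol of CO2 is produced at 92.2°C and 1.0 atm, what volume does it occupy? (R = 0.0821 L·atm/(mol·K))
T = 92.2°C + 273.15 = 365.35 K
V = nRT/P = (0.32 × 0.0821 × 365.35) / 1.0
V = 9.60 L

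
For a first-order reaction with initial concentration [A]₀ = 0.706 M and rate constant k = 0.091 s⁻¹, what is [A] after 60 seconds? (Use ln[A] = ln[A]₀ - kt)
0.0030 M

ln[A] = ln[A]₀ - k·t = ln(0.706) - (0.091)·(60) = -0.3481 - 5.4600 = -5.8081
[A] = e^(-5.8081) = 0.0030 M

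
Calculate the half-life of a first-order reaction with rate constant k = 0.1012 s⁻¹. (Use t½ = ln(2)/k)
6.85 s

t½ = ln(2)/k = 0.6931/0.1012 = 6.85 s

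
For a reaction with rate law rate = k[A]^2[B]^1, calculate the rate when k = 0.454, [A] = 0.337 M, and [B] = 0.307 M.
0.01583 M/s

rate = k·[A]^2·[B]^1 = 0.454·(0.337)^2·(0.307)^1 = 0.454·0.113569·0.307 = 0.01583 M/s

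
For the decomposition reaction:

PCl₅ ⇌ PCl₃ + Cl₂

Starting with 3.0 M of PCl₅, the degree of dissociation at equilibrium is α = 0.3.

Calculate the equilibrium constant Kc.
K_c = 0.3857

x = α·[A]₀ = 0.3 × 3.0 = 0.9 M dissociated.
At eq: [PCl₅] = 3.0 − 0.9 = 2.1 M; [PCl₃] = [Cl₂] = x = 0.9 M.
Kc = [PCl₃][Cl₂]/[PCl₅] = (0.9)²/2.1 = 0.3857.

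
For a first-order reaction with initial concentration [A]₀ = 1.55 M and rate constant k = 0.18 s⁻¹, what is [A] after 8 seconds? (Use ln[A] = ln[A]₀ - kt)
0.3672 M

ln[A] = ln[A]₀ - k·t = ln(1.55) - (0.18)·(8) = 0.4383 - 1.4400 = -1.0017
[A] = e^(-1.0017) = 0.3672 M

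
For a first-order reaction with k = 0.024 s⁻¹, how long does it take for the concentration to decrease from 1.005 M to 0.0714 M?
110.19 s

From ln[A] = ln[A]₀ - k·t: t = ln([A]₀/[A])/k = ln(1.005/0.0714)/0.024 = ln(14.0756)/0.024 = 2.6444/0.024 = 110.19 s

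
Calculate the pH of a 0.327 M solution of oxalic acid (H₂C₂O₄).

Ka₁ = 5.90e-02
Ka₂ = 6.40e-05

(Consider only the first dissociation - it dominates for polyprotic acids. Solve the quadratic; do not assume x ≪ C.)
pH = 0.95

x² + Ka₁·x − Ka₁·C = 0 with Ka₁ = 5.90e-02, C = 0.327.
x = (−Ka₁ + √(Ka₁² + 4·Ka₁·C))/2 = 1.1250e-01 M, so pH = 0.95.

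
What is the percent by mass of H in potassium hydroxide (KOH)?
Mass of H in formula = 1.008 × 1 = 1.008 g/mol
Molar mass = 56.11 g/mol
% H = (1.008/56.11) × 100% = 1.80%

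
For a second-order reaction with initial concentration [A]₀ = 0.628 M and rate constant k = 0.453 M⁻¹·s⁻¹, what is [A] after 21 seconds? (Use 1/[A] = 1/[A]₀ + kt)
0.0900 M

1/[A] = 1/[A]₀ + k·t = 1/0.628 + (0.453)·(21) = 1.5924 + 9.5130 = 11.1054
[A] = 1/11.1054 = 0.0900 M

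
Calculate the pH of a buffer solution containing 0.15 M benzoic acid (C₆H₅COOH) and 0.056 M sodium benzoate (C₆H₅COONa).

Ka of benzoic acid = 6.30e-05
pH = 3.77

pKa = -log(6.30e-05) = 4.20. pH = pKa + log([A⁻]/[HA]) = 4.20 + log(0.056/0.15)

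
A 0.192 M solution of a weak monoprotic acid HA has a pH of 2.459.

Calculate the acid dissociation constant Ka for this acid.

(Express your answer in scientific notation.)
K_a = 6.41e-05

[H⁺] = 10^(−pH) = 10^(−2.459) = 3.475e-03 M. For HA ⇌ H⁺ + A⁻, Ka = x²/(C − x) = (3.475e-03)²/(0.192 − 3.475e-03) = 6.41e-05.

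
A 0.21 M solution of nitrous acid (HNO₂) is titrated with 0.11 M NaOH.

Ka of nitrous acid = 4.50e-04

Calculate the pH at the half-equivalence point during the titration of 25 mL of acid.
pH = pKa = 3.35

At the half-equivalence point, [HA] = [A⁻], so by Henderson–Hasselbalch pH = pKa + log(1) = pKa.
pKa = −log(4.50e-04) = 3.35.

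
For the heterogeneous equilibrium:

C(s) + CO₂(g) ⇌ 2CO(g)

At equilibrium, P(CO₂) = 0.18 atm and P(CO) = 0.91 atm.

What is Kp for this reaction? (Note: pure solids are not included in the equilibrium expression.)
K_p = 4.601

Solid C is excluded.
Kp = P(CO)²/P(CO₂) = (0.91)²/0.18 = 0.8281/0.18 = 4.601.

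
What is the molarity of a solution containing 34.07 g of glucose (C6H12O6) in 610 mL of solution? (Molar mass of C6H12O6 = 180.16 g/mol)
Moles of C6H12O6 = 34.07 g ÷ 180.16 g/mol = 0.18911 mol
Volume = 610 mL = 0.61 L
Molarity = 0.18911 mol ÷ 0.61 L = 0.31 M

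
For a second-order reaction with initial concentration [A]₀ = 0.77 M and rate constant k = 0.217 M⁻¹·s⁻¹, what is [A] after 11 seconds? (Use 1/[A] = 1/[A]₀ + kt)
0.2713 M

1/[A] = 1/[A]₀ + k·t = 1/0.77 + (0.217)·(11) = 1.2987 + 2.3870 = 3.6857
[A] = 1/3.6857 = 0.2713 M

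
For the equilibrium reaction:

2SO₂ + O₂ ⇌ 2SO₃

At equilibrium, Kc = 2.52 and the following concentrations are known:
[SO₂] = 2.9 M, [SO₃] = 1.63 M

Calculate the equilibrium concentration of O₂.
[O₂] = 0.1254 M

Kc = ([SO₃]^2) / ([SO₂]^2 × [O₂]) = 2.52
[O₂]^1 = (product terms)/(Kc · other reactant terms) = 2.6569 / (2.52 · 8.41) = 0.12537
[O₂] = 0.1254 M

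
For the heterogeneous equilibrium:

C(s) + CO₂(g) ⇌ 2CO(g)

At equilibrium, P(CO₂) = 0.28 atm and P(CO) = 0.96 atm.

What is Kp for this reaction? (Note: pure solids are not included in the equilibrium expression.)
K_p = 3.291

Solid C is excluded.
Kp = P(CO)²/P(CO₂) = (0.96)²/0.28 = 0.9216/0.28 = 3.291.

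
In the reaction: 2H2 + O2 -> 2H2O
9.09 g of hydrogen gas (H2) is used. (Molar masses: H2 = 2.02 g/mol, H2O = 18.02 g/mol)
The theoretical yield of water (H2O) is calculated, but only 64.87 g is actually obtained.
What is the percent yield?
Moles of H2 = 9.09 g ÷ 2.02 g/mol = 4.5 mol
Mole ratio: 2 mol H2O / 2 mol H2
Moles of H2O = 4.5 × (2/2) = 4.5 mol
Theoretical yield = 4.5 mol × 18.02 g/mol = 81.09 g
Actual yield = 64.87 g
Percent yield = (64.87 / 81.09) × 100% = 80.0%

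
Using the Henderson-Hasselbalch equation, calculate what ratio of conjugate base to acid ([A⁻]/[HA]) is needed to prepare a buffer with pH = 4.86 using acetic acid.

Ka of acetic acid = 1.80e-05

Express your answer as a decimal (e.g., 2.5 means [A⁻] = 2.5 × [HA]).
[A⁻]/[HA] = 1.304

pKa = −log(1.80e-05) = 4.7447. pH = pKa + log([A⁻]/[HA]). 4.86 = 4.7447 + log(ratio). log(ratio) = 4.86 − 4.7447 = 0.1153. ratio = 10^(0.1153) = 1.304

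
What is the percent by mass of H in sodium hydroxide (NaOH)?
Mass of H in formula = 1.008 × 1 = 1.008 g/mol
Molar mass = 40.0 g/mol
% H = (1.008/40.0) × 100% = 2.52%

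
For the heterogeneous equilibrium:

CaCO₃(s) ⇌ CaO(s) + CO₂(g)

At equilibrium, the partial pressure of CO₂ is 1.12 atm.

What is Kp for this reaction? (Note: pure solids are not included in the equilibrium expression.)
K_p = 1.12

Solids (CaCO₃, CaO) have activity 1 and are excluded.
Kp = P(CO₂) = 1.12.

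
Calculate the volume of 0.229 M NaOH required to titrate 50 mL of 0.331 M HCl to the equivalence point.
V_{base} = 72.3 mL

At equivalence: moles acid = moles base.
moles HCl = 0.331 M × 0.05 L = 0.01655 mol
V_NaOH = 0.01655 mol ÷ 0.229 M = 0.07227 L = 72.3 mL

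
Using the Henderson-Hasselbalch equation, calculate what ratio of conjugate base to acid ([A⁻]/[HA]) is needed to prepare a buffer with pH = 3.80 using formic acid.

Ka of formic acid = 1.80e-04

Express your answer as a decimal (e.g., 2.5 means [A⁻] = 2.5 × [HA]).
[A⁻]/[HA] = 1.136

pKa = −log(1.80e-04) = 3.7447. pH = pKa + log([A⁻]/[HA]). 3.80 = 3.7447 + log(ratio). log(ratio) = 3.80 − 3.7447 = 0.0553. ratio = 10^(0.0553) = 1.136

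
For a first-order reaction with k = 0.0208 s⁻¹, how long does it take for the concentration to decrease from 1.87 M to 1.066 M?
27.02 s

From ln[A] = ln[A]₀ - k·t: t = ln([A]₀/[A])/k = ln(1.87/1.066)/0.0208 = ln(1.7542)/0.0208 = 0.5620/0.0208 = 27.02 s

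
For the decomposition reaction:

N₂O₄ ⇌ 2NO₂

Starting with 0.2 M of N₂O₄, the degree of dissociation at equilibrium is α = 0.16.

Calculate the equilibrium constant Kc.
K_c = 0.0244

x = α·[A]₀ = 0.16 × 0.2 = 0.032 M dissociated.
At eq: [N₂O₄] = 0.2 − 0.032 = 0.168 M; [NO₂] = 2x = 0.064 M.
Kc = [NO₂]²/[N₂O₄] = (0.064)²/0.168 = 0.02438.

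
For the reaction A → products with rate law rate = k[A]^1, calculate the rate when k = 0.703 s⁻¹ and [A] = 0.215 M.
0.1511 M/s

rate = k·[A]^1 = 0.703·(0.215)^1 = 0.703·0.215 = 0.1511 M/s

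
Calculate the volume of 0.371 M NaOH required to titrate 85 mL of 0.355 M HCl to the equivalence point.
V_{base} = 81.3 mL

At equivalence: moles acid = moles base.
moles HCl = 0.355 M × 0.085 L = 0.030175 mol
V_NaOH = 0.030175 mol ÷ 0.371 M = 0.08133 L = 81.3 mL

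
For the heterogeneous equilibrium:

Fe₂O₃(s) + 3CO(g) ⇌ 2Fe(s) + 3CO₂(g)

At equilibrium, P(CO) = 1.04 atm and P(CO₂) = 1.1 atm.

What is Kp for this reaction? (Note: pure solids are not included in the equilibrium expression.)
K_p = 1.183

Solids (Fe₂O₃, Fe) are excluded.
Kp = P(CO₂)³/P(CO)³ = (1.1)³/(1.04)³ = 1.331/1.125 = 1.183.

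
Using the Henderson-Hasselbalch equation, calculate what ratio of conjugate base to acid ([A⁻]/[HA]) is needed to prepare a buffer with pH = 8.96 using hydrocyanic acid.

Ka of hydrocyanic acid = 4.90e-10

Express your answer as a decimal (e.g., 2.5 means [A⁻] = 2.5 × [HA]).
[A⁻]/[HA] = 0.447

pKa = −log(4.90e-10) = 9.3098. pH = pKa + log([A⁻]/[HA]). 8.96 = 9.3098 + log(ratio). log(ratio) = 8.96 − 9.3098 = -0.3498. ratio = 10^(-0.3498) = 0.447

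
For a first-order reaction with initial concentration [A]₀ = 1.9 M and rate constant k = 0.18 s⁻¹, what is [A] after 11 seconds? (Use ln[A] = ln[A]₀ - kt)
0.2623 M

ln[A] = ln[A]₀ - k·t = ln(1.9) - (0.18)·(11) = 0.6419 - 1.9800 = -1.3381
[A] = e^(-1.3381) = 0.2623 M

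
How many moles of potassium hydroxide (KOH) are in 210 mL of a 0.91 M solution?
Moles = Molarity × Volume (L)
Moles = 0.91 M × 0.21 L = 0.1911 mol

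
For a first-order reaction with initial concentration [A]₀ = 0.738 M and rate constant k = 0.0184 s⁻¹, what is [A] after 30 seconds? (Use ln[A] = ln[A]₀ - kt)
0.4249 M

ln[A] = ln[A]₀ - k·t = ln(0.738) - (0.0184)·(30) = -0.3038 - 0.5520 = -0.8558
[A] = e^(-0.8558) = 0.4249 M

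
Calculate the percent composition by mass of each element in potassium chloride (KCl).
K: 52.45%, Cl: 47.55%

Molar mass of KCl = 74.55 g/mol
% K = (1 × 39.1) / 74.55 × 100% = 39.1 / 74.55 × 100% = 52.45%
% Cl = (1 × 35.45) / 74.55 × 100% = 35.45 / 74.55 × 100% = 47.55%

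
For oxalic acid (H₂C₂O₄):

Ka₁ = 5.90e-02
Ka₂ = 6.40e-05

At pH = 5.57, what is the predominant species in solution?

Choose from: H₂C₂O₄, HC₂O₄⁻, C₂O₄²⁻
C₂O₄²⁻

pKa1 = 1.23, pKa2 = 4.19. Each pKa is the crossover between adjacent species; pH = 5.57 lies in the region where C₂O₄²⁻ predominates.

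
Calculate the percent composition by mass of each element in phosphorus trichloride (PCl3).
P: 22.55%, Cl: 77.45%

Molar mass of PCl3 = 137.32 g/mol
% P = (1 × 30.97) / 137.32 × 100% = 30.97 / 137.32 × 100% = 22.55%
% Cl = (3 × 35.45) / 137.32 × 100% = 106.35 / 137.32 × 100% = 77.45%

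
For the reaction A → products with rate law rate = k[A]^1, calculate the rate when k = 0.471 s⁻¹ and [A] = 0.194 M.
0.09137 M/s

rate = k·[A]^1 = 0.471·(0.194)^1 = 0.471·0.194 = 0.09137 M/s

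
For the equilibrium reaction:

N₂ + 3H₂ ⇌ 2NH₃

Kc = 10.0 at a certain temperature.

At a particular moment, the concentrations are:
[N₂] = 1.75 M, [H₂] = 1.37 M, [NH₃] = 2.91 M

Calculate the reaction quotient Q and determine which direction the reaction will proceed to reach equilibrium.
Q = 1.882, Q < K, reaction proceeds forward (toward products)

Q = ([NH₃]^2) / ([N₂] × [H₂]^3)
  = ((2.91)^2) / ((1.75)·(1.37)^3) = 8.4681/4.4999 = 1.882
Since Q = 1.882 < Kc = 10.0, the reaction proceeds forward (toward products) to reach equilibrium.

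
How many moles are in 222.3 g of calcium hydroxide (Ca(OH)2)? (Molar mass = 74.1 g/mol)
Moles = 222.3 g ÷ 74.1 g/mol = 3 mol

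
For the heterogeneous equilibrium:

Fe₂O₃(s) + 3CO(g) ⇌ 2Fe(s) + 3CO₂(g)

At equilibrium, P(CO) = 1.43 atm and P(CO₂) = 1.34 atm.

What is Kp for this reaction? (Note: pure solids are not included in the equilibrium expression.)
K_p = 0.823

Solids (Fe₂O₃, Fe) are excluded.
Kp = P(CO₂)³/P(CO)³ = (1.34)³/(1.43)³ = 2.406/2.924 = 0.823.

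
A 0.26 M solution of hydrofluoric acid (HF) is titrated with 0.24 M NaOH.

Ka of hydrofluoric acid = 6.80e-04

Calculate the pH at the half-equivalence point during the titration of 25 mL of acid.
pH = pKa = 3.17

At the half-equivalence point, [HA] = [A⁻], so by Henderson–Hasselbalch pH = pKa + log(1) = pKa.
pKa = −log(6.80e-04) = 3.17.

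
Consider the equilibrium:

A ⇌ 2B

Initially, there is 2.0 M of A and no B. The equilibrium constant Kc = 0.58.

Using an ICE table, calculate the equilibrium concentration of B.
[B] = 0.942 M

ICE: [A] = 2.0 − x, [B] = 2x.
Kc = (2x)²/(2.0 − x) = 0.58 ⇒ 4x² + 0.58x − 1.16 = 0.
x = (−0.58 + √(0.58² + 4·4·1.16))/(2·4) = (−0.58 + √18.896)/8 = 0.47087.
[B] = 2x = 0.942 M.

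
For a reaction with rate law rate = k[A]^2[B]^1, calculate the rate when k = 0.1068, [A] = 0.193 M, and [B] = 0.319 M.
0.001269 M/s

rate = k·[A]^2·[B]^1 = 0.1068·(0.193)^2·(0.319)^1 = 0.1068·0.037249·0.319 = 0.001269 M/s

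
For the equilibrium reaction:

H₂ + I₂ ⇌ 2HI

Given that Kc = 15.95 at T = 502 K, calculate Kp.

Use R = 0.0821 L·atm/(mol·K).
K_p = 15.9500

Δn = (moles gaseous products) − (moles gaseous reactants) = 0
T = 502 K; RT = 0.0821 × 502 = 41.2142
Kp = Kc·(RT)^Δn = 15.95 × (41.2142)^0 = 15.95 × 1 = 15.9500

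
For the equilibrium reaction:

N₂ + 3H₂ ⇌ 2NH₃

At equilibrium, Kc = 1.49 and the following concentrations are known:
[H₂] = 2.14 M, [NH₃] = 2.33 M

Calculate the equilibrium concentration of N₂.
[N₂] = 0.3718 M

Kc = ([NH₃]^2) / ([N₂] × [H₂]^3) = 1.49
[N₂]^1 = (product terms)/(Kc · other reactant terms) = 5.4289 / (1.49 · 9.8003) = 0.37178
[N₂] = 0.3718 M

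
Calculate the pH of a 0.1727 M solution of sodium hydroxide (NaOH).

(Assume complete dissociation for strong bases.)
pH = 13.24

[OH⁻] = 0.1727 M for strong base. pOH = -log[OH⁻] = 0.76, pH = 14 - pOH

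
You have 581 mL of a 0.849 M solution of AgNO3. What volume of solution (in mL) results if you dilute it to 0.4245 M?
Using M₁V₁ = M₂V₂:
0.849 × 581 = 0.4245 × V₂
V₂ = (0.849 × 581) / 0.4245 = 1162 mL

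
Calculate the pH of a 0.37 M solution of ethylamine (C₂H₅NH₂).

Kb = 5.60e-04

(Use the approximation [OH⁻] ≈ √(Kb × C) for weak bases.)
pH = 12.16

[OH⁻] = √(Kb × C) = √(5.60e-04 × 0.37) = 1.4394e-02. pOH = 1.84, pH = 14 - pOH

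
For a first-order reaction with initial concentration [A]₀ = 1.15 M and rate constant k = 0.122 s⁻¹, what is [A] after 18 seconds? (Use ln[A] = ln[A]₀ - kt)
0.1279 M

ln[A] = ln[A]₀ - k·t = ln(1.15) - (0.122)·(18) = 0.1398 - 2.1960 = -2.0562
[A] = e^(-2.0562) = 0.1279 M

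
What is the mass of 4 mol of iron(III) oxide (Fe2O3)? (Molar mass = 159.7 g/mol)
Mass = 4 mol × 159.7 g/mol = 638.8 g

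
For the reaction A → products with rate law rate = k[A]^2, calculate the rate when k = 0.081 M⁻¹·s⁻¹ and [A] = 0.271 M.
0.005949 M/s

rate = k·[A]^2 = 0.081·(0.271)^2 = 0.081·0.073441 = 0.005949 M/s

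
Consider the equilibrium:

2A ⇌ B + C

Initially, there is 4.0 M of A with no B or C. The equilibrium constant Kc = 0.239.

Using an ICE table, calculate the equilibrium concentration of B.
[B] = 0.989 M

ICE: [A] = 4.0 − 2x, [B] = [C] = x.
Kc = x²/(4.0 − 2x)² = 0.239 ⇒ √Kc = x/(4.0 − 2x).
x = √0.239·4.0/(1 + 2√0.239) = 0.48888·4.0/1.9778 = 0.98875.
[B] = x = 0.989 M.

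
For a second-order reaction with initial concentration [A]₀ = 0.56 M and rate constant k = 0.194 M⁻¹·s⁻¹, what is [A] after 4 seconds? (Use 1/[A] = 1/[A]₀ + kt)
0.3904 M

1/[A] = 1/[A]₀ + k·t = 1/0.56 + (0.194)·(4) = 1.7857 + 0.7760 = 2.5617
[A] = 1/2.5617 = 0.3904 M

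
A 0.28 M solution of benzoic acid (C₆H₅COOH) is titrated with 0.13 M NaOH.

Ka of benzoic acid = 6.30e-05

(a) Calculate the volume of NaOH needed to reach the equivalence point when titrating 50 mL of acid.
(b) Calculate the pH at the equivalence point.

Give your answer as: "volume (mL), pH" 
V = 107.7 mL, pH = 8.57

(a) At equivalence: moles acid = moles base.
moles acid = 0.28 × 0.05 = 0.014 mol; V_NaOH = 0.014/0.13 = 0.1077 L = 107.7 mL.
(b) At equivalence, all acid → conjugate base A⁻ at [A⁻] = 0.014/0.1577 = 0.08878 M.
Kb = Kw/Ka = 1.0e-14/6.30e-05 = 1.587e-10; [OH⁻] = √(Kb·[A⁻]) = 3.754e-06; pOH = 5.43; pH = 14 − pOH = 8.57.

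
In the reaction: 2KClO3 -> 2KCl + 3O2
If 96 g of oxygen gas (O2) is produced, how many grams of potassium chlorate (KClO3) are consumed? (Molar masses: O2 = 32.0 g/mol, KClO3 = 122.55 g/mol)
Moles of O2 = 96 g ÷ 32.0 g/mol = 3 mol
Mole ratio: 2 mol KClO3 / 3 mol O2
Moles of KClO3 = 3 × (2/3) = 2 mol
Mass of KClO3 = 2 mol × 122.55 g/mol = 245.1 g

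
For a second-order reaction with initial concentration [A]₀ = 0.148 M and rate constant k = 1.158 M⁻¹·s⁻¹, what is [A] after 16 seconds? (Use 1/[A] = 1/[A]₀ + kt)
0.0395 M

1/[A] = 1/[A]₀ + k·t = 1/0.148 + (1.158)·(16) = 6.7568 + 18.5280 = 25.2848
[A] = 1/25.2848 = 0.0395 M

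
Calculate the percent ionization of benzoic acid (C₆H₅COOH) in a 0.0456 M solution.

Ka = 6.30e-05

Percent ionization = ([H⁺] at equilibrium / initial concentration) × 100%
Percent ionization = 3.65%

Let x = [H⁺]. Ka = x²/(C - x) ⇒ x² + (6.30e-05)x - (6.30e-05)(0.0456) = 0. x = 1.6637e-03. Percent = (1.6637e-03/0.0456) × 100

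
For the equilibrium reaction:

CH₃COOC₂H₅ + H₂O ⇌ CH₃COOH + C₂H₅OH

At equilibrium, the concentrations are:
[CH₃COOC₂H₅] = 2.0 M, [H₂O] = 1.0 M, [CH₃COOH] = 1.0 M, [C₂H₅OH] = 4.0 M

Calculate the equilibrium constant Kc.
K_c = 2.0000

Kc = ([CH₃COOH] × [C₂H₅OH]) / ([CH₃COOC₂H₅] × [H₂O])
   = ((1.0)·(4.0)) / ((2.0)·(1.0))
   = 4 / 2 = 2.0000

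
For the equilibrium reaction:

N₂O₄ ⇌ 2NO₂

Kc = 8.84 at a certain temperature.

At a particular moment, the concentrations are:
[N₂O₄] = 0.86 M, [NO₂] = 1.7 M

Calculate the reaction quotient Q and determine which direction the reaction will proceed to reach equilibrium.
Q = 3.360, Q < K, reaction proceeds forward (toward products)

Q = ([NO₂]^2) / ([N₂O₄])
  = ((1.7)^2) / ((0.86)) = 2.89/0.86 = 3.36
Since Q = 3.36 < Kc = 8.84, the reaction proceeds forward (toward products) to reach equilibrium.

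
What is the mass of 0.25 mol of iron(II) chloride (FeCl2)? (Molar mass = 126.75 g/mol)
Mass = 0.25 mol × 126.75 g/mol = 31.69 g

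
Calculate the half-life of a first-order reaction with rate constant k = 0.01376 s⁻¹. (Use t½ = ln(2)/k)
50.37 s

t½ = ln(2)/k = 0.6931/0.01376 = 50.37 s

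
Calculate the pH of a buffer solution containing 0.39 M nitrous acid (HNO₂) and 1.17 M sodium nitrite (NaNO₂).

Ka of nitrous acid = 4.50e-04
pH = 3.82

pKa = -log(4.50e-04) = 3.35. pH = pKa + log([A⁻]/[HA]) = 3.35 + log(1.17/0.39)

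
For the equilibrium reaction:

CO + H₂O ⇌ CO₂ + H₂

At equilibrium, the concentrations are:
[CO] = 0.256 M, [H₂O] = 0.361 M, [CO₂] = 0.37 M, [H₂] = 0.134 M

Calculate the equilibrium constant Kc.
K_c = 0.5365

Kc = ([CO₂] × [H₂]) / ([CO] × [H₂O])
   = ((0.37)·(0.134)) / ((0.256)·(0.361))
   = 0.04958 / 0.092416 = 0.5365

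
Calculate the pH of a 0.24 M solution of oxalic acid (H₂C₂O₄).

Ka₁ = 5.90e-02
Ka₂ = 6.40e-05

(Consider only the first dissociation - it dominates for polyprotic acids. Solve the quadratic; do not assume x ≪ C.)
pH = 1.03

x² + Ka₁·x − Ka₁·C = 0 with Ka₁ = 5.90e-02, C = 0.24.
x = (−Ka₁ + √(Ka₁² + 4·Ka₁·C))/2 = 9.3098e-02 M, so pH = 1.03.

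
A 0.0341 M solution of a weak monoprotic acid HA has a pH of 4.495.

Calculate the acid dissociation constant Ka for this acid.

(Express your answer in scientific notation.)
K_a = 3.00e-08

[H⁺] = 10^(−pH) = 10^(−4.495) = 3.199e-05 M. For HA ⇌ H⁺ + A⁻, Ka = x²/(C − x) = (3.199e-05)²/(0.0341 − 3.199e-05) = 3.00e-08.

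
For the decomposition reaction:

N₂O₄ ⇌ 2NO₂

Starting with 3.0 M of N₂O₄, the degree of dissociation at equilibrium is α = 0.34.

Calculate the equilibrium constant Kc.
K_c = 2.1018

x = α·[A]₀ = 0.34 × 3.0 = 1.02 M dissociated.
At eq: [N₂O₄] = 3.0 − 1.02 = 1.98 M; [NO₂] = 2x = 2.04 M.
Kc = [NO₂]²/[N₂O₄] = (2.04)²/1.98 = 2.102.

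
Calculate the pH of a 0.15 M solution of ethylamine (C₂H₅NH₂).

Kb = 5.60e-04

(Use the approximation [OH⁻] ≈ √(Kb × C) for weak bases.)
pH = 11.96

[OH⁻] = √(Kb × C) = √(5.60e-04 × 0.15) = 9.1652e-03. pOH = 2.04, pH = 14 - pOH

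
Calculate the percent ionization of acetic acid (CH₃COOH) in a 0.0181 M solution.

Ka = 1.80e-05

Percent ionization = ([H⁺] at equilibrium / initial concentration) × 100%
Percent ionization = 3.1%

Let x = [H⁺]. Ka = x²/(C - x) ⇒ x² + (1.80e-05)x - (1.80e-05)(0.0181) = 0. x = 5.6186e-04. Percent = (5.6186e-04/0.0181) × 100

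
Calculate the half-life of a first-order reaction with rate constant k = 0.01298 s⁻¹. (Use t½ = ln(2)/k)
53.40 s

t½ = ln(2)/k = 0.6931/0.01298 = 53.40 s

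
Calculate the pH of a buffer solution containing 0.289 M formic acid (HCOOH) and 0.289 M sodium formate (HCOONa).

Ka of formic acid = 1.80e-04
pH = 3.74

pKa = -log(1.80e-04) = 3.74. pH = pKa + log([A⁻]/[HA]) = 3.74 + log(0.289/0.289)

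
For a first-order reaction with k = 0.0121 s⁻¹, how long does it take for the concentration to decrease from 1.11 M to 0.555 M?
57.28 s

From ln[A] = ln[A]₀ - k·t: t = ln([A]₀/[A])/k = ln(1.11/0.555)/0.0121 = ln(2.0000)/0.0121 = 0.6931/0.0121 = 57.28 s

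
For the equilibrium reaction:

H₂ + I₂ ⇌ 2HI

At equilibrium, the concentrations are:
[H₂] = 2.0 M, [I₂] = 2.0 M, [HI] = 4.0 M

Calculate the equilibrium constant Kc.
K_c = 4.0000

Kc = ([HI]^2) / ([H₂] × [I₂])
   = ((4.0)^2) / ((2.0)·(2.0))
   = 16 / 4 = 4.0000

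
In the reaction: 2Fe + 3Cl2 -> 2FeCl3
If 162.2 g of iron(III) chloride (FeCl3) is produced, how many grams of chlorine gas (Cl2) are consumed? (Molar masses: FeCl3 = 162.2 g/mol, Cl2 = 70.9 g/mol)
Moles of FeCl3 = 162.2 g ÷ 162.2 g/mol = 1 mol
Mole ratio: 3 mol Cl2 / 2 mol FeCl3
Moles of Cl2 = 1 × (3/2) = 1.5 mol
Mass of Cl2 = 1.5 mol × 70.9 g/mol = 106.4 g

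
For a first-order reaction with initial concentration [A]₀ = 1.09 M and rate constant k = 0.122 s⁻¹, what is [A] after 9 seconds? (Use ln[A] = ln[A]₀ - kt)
0.3636 M

ln[A] = ln[A]₀ - k·t = ln(1.09) - (0.122)·(9) = 0.0862 - 1.0980 = -1.0118
[A] = e^(-1.0118) = 0.3636 M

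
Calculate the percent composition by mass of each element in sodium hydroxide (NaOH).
Na: 57.48%, O: 40.00%, H: 2.52%

Molar mass of NaOH = 40.0 g/mol
% Na = (1 × 22.99) / 40.0 × 100% = 22.99 / 40.0 × 100% = 57.48%
% O = (1 × 16.0) / 40.0 × 100% = 16 / 40.0 × 100% = 40.00%
% H = (1 × 1.008) / 40.0 × 100% = 1.008 / 40.0 × 100% = 2.52%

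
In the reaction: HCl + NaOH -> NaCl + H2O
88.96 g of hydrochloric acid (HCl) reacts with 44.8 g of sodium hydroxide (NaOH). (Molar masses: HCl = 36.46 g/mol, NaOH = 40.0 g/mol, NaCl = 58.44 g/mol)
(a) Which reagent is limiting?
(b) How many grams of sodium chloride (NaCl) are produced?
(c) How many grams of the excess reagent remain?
(a) NaOH, (b) 65.45 g, (c) 48.12 g

Moles of HCl = 88.96 g ÷ 36.46 g/mol = 2.43993 mol
Moles of NaOH = 44.8 g ÷ 40.0 g/mol = 1.12 mol
Moles ÷ coefficient: HCl: 2.43993/1 = 2.44, NaOH: 1.12/1 = 1.12
(a) NaOH has the smaller value, so NaOH is the limiting reagent.
(b) Moles of NaCl = 1.12 mol NaOH × (1/1) = 1.12 mol; mass = 1.12 mol × 58.44 g/mol = 65.45 g
(c) HCl consumed = 1.12 × (1/1) = 1.12 mol; remaining = 2.43993 − 1.12 = 1.31993 mol; mass = 1.31993 mol × 36.46 g/mol = 48.12 g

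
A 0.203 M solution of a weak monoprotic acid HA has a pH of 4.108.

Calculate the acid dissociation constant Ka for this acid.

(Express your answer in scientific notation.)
K_a = 3.00e-08

[H⁺] = 10^(−pH) = 10^(−4.108) = 7.798e-05 M. For HA ⇌ H⁺ + A⁻, Ka = x²/(C − x) = (7.798e-05)²/(0.203 − 7.798e-05) = 3.00e-08.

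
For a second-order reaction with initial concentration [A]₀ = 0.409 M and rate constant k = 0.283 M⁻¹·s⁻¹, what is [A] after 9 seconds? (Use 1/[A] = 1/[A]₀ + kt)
0.2003 M

1/[A] = 1/[A]₀ + k·t = 1/0.409 + (0.283)·(9) = 2.4450 + 2.5470 = 4.9920
[A] = 1/4.9920 = 0.2003 M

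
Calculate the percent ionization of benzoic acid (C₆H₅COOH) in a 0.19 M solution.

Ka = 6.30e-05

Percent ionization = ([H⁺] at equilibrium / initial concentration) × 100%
Percent ionization = 1.8%

Let x = [H⁺]. Ka = x²/(C - x) ⇒ x² + (6.30e-05)x - (6.30e-05)(0.19) = 0. x = 3.4284e-03. Percent = (3.4284e-03/0.19) × 100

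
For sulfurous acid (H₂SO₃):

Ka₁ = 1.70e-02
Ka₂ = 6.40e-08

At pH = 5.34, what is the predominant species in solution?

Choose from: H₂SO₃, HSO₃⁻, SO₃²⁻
HSO₃⁻

pKa1 = 1.77, pKa2 = 7.19. Each pKa is the crossover between adjacent species; pH = 5.34 lies in the region where HSO₃⁻ predominates.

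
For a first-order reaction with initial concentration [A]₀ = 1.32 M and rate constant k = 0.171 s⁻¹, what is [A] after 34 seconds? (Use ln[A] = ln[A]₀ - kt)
0.0039 M

ln[A] = ln[A]₀ - k·t = ln(1.32) - (0.171)·(34) = 0.2776 - 5.8140 = -5.5364
[A] = e^(-5.5364) = 0.0039 M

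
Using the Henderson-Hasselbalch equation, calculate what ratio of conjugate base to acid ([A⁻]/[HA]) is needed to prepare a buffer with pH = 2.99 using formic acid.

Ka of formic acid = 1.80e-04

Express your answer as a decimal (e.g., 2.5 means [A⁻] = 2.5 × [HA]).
[A⁻]/[HA] = 0.176

pKa = −log(1.80e-04) = 3.7447. pH = pKa + log([A⁻]/[HA]). 2.99 = 3.7447 + log(ratio). log(ratio) = 2.99 − 3.7447 = -0.7547. ratio = 10^(-0.7547) = 0.176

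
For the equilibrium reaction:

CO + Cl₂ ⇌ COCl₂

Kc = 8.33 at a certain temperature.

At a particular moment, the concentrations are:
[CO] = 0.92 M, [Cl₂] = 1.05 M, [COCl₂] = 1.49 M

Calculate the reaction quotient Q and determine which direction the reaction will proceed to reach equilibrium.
Q = 1.542, Q < K, reaction proceeds forward (toward products)

Q = ([COCl₂]) / ([CO] × [Cl₂])
  = ((1.49)) / ((0.92)·(1.05)) = 1.49/0.966 = 1.542
Since Q = 1.542 < Kc = 8.33, the reaction proceeds forward (toward products) to reach equilibrium.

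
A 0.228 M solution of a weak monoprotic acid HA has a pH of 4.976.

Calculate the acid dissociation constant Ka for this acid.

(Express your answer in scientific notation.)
K_a = 4.90e-10

[H⁺] = 10^(−pH) = 10^(−4.976) = 1.057e-05 M. For HA ⇌ H⁺ + A⁻, Ka = x²/(C − x) = (1.057e-05)²/(0.228 − 1.057e-05) = 4.90e-10.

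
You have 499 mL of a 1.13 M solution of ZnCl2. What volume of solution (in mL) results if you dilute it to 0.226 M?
Using M₁V₁ = M₂V₂:
1.13 × 499 = 0.226 × V₂
V₂ = (1.13 × 499) / 0.226 = 2495 mL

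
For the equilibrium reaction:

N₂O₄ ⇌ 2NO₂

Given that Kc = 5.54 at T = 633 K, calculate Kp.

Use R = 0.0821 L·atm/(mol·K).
K_p = 287.9099

Δn = (moles gaseous products) − (moles gaseous reactants) = 1
T = 633 K; RT = 0.0821 × 633 = 51.9693
Kp = Kc·(RT)^Δn = 5.54 × (51.9693)^1 = 5.54 × 51.9693 = 287.9099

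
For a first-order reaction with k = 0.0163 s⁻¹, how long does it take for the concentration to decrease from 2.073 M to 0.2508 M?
129.58 s

From ln[A] = ln[A]₀ - k·t: t = ln([A]₀/[A])/k = ln(2.073/0.2508)/0.0163 = ln(8.2656)/0.0163 = 2.1121/0.0163 = 129.58 s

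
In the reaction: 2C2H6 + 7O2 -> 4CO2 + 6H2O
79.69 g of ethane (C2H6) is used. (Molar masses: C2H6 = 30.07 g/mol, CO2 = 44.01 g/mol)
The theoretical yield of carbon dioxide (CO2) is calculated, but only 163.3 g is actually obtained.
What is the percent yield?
Moles of C2H6 = 79.69 g ÷ 30.07 g/mol = 2.65015 mol
Mole ratio: 4 mol CO2 / 2 mol C2H6
Moles of CO2 = 2.65015 × (4/2) = 5.3003 mol
Theoretical yield = 5.3003 mol × 44.01 g/mol = 233.27 g
Actual yield = 163.3 g
Percent yield = (163.3 / 233.27) × 100% = 70.0%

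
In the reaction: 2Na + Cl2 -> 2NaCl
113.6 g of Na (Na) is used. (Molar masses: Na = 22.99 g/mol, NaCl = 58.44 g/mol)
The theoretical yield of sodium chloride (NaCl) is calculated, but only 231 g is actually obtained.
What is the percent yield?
Moles of Na = 113.6 g ÷ 22.99 g/mol = 4.94128 mol
Mole ratio: 2 mol NaCl / 2 mol Na
Moles of NaCl = 4.94128 × (2/2) = 4.94128 mol
Theoretical yield = 4.94128 mol × 58.44 g/mol = 288.77 g
Actual yield = 231 g
Percent yield = (231 / 288.77) × 100% = 80.0%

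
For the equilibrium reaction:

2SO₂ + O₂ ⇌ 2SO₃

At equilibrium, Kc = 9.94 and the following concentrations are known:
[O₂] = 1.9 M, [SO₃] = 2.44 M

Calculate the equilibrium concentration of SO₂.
[SO₂] = 0.5615 M

Kc = ([SO₃]^2) / ([SO₂]^2 × [O₂]) = 9.94
[SO₂]^2 = (product terms)/(Kc · other reactant terms) = 5.9536 / (9.94 · 1.9) = 0.31524
[SO₂] = (0.31524)^(1/2) = 0.5615 M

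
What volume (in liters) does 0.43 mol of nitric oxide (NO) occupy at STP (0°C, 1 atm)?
At STP, 1 mol of gas occupies 22.4 L
Volume = 0.43 mol × 22.4 L/mol = 9.63 L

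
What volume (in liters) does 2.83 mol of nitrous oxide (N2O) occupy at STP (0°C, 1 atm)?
At STP, 1 mol of gas occupies 22.4 L
Volume = 2.83 mol × 22.4 L/mol = 63.39 L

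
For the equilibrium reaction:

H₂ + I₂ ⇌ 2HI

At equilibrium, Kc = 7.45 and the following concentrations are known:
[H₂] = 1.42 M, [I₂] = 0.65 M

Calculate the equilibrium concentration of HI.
[HI] = 2.6223 M

Kc = ([HI]^2) / ([H₂] × [I₂]) = 7.45
[HI]^2 = Kc · (reactant terms)/(other product terms) = 7.45 · 0.923 / 1 = 6.8763
[HI] = (6.8763)^(1/2) = 2.6223 M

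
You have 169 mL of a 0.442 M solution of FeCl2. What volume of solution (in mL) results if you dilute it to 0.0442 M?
Using M₁V₁ = M₂V₂:
0.442 × 169 = 0.0442 × V₂
V₂ = (0.442 × 169) / 0.0442 = 1690 mL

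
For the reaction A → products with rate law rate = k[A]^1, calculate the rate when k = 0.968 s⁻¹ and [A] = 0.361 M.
0.3494 M/s

rate = k·[A]^1 = 0.968·(0.361)^1 = 0.968·0.361 = 0.3494 M/s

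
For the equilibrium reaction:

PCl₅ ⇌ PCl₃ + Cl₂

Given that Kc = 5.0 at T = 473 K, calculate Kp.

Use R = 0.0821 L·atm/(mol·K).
K_p = 194.1665

Δn = (moles gaseous products) − (moles gaseous reactants) = 1
T = 473 K; RT = 0.0821 × 473 = 38.8333
Kp = Kc·(RT)^Δn = 5.0 × (38.8333)^1 = 5.0 × 38.8333 = 194.1665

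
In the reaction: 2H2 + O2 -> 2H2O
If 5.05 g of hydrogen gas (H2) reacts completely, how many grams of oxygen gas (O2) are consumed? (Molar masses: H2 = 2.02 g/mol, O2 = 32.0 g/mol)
Moles of H2 = 5.05 g ÷ 2.02 g/mol = 2.5 mol
Mole ratio: 1 mol O2 / 2 mol H2
Moles of O2 = 2.5 × (1/2) = 1.25 mol
Mass of O2 = 1.25 mol × 32.0 g/mol = 40 g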